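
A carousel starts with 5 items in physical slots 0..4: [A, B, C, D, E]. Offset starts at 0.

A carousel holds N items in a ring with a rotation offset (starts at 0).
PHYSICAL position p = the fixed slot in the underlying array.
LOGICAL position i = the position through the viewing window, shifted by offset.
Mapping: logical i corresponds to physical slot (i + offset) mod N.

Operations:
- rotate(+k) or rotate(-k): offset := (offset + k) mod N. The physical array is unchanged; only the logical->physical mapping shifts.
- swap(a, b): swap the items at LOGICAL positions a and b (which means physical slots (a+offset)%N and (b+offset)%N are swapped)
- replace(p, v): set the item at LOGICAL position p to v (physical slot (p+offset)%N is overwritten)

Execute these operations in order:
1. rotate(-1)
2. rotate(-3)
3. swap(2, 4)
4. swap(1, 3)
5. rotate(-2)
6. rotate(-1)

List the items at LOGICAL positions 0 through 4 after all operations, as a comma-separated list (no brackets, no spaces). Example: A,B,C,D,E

After op 1 (rotate(-1)): offset=4, physical=[A,B,C,D,E], logical=[E,A,B,C,D]
After op 2 (rotate(-3)): offset=1, physical=[A,B,C,D,E], logical=[B,C,D,E,A]
After op 3 (swap(2, 4)): offset=1, physical=[D,B,C,A,E], logical=[B,C,A,E,D]
After op 4 (swap(1, 3)): offset=1, physical=[D,B,E,A,C], logical=[B,E,A,C,D]
After op 5 (rotate(-2)): offset=4, physical=[D,B,E,A,C], logical=[C,D,B,E,A]
After op 6 (rotate(-1)): offset=3, physical=[D,B,E,A,C], logical=[A,C,D,B,E]

Answer: A,C,D,B,E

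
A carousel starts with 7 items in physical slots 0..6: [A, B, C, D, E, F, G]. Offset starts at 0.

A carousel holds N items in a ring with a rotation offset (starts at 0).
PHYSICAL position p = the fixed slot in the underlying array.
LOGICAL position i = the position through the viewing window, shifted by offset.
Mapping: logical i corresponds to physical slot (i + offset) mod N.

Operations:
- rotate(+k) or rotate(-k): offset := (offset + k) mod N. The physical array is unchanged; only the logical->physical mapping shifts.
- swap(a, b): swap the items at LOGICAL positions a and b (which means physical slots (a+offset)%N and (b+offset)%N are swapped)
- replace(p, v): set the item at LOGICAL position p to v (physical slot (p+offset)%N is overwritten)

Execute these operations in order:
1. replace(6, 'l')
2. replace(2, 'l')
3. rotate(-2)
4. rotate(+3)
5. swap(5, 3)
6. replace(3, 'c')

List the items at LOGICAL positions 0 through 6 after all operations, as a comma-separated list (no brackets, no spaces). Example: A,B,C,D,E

Answer: B,l,D,c,F,E,A

Derivation:
After op 1 (replace(6, 'l')): offset=0, physical=[A,B,C,D,E,F,l], logical=[A,B,C,D,E,F,l]
After op 2 (replace(2, 'l')): offset=0, physical=[A,B,l,D,E,F,l], logical=[A,B,l,D,E,F,l]
After op 3 (rotate(-2)): offset=5, physical=[A,B,l,D,E,F,l], logical=[F,l,A,B,l,D,E]
After op 4 (rotate(+3)): offset=1, physical=[A,B,l,D,E,F,l], logical=[B,l,D,E,F,l,A]
After op 5 (swap(5, 3)): offset=1, physical=[A,B,l,D,l,F,E], logical=[B,l,D,l,F,E,A]
After op 6 (replace(3, 'c')): offset=1, physical=[A,B,l,D,c,F,E], logical=[B,l,D,c,F,E,A]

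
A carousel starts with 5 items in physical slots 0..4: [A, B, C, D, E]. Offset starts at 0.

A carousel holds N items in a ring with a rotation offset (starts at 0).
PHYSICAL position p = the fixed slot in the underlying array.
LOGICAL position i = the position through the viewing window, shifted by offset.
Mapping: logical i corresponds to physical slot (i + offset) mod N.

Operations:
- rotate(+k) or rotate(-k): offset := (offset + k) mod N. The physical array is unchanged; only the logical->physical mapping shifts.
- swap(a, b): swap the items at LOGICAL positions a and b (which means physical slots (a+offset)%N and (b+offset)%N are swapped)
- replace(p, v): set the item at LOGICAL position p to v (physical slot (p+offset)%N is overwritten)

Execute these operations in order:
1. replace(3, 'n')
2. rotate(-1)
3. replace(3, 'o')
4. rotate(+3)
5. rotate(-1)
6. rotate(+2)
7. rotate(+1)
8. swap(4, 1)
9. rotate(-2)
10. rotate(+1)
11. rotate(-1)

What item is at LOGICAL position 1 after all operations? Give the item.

Answer: A

Derivation:
After op 1 (replace(3, 'n')): offset=0, physical=[A,B,C,n,E], logical=[A,B,C,n,E]
After op 2 (rotate(-1)): offset=4, physical=[A,B,C,n,E], logical=[E,A,B,C,n]
After op 3 (replace(3, 'o')): offset=4, physical=[A,B,o,n,E], logical=[E,A,B,o,n]
After op 4 (rotate(+3)): offset=2, physical=[A,B,o,n,E], logical=[o,n,E,A,B]
After op 5 (rotate(-1)): offset=1, physical=[A,B,o,n,E], logical=[B,o,n,E,A]
After op 6 (rotate(+2)): offset=3, physical=[A,B,o,n,E], logical=[n,E,A,B,o]
After op 7 (rotate(+1)): offset=4, physical=[A,B,o,n,E], logical=[E,A,B,o,n]
After op 8 (swap(4, 1)): offset=4, physical=[n,B,o,A,E], logical=[E,n,B,o,A]
After op 9 (rotate(-2)): offset=2, physical=[n,B,o,A,E], logical=[o,A,E,n,B]
After op 10 (rotate(+1)): offset=3, physical=[n,B,o,A,E], logical=[A,E,n,B,o]
After op 11 (rotate(-1)): offset=2, physical=[n,B,o,A,E], logical=[o,A,E,n,B]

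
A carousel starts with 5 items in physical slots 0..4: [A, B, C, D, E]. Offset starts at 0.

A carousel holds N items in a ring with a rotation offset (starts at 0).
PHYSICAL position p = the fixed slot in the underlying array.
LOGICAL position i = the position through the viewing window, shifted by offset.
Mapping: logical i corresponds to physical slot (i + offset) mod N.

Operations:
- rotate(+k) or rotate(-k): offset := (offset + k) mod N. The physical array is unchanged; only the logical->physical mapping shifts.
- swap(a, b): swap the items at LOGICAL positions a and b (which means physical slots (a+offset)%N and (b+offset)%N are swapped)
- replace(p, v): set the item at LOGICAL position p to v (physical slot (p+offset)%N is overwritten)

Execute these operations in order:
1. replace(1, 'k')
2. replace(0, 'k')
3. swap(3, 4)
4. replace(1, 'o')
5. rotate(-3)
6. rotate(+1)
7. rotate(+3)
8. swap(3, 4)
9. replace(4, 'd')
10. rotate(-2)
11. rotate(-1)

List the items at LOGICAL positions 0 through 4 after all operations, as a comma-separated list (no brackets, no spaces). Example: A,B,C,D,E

After op 1 (replace(1, 'k')): offset=0, physical=[A,k,C,D,E], logical=[A,k,C,D,E]
After op 2 (replace(0, 'k')): offset=0, physical=[k,k,C,D,E], logical=[k,k,C,D,E]
After op 3 (swap(3, 4)): offset=0, physical=[k,k,C,E,D], logical=[k,k,C,E,D]
After op 4 (replace(1, 'o')): offset=0, physical=[k,o,C,E,D], logical=[k,o,C,E,D]
After op 5 (rotate(-3)): offset=2, physical=[k,o,C,E,D], logical=[C,E,D,k,o]
After op 6 (rotate(+1)): offset=3, physical=[k,o,C,E,D], logical=[E,D,k,o,C]
After op 7 (rotate(+3)): offset=1, physical=[k,o,C,E,D], logical=[o,C,E,D,k]
After op 8 (swap(3, 4)): offset=1, physical=[D,o,C,E,k], logical=[o,C,E,k,D]
After op 9 (replace(4, 'd')): offset=1, physical=[d,o,C,E,k], logical=[o,C,E,k,d]
After op 10 (rotate(-2)): offset=4, physical=[d,o,C,E,k], logical=[k,d,o,C,E]
After op 11 (rotate(-1)): offset=3, physical=[d,o,C,E,k], logical=[E,k,d,o,C]

Answer: E,k,d,o,C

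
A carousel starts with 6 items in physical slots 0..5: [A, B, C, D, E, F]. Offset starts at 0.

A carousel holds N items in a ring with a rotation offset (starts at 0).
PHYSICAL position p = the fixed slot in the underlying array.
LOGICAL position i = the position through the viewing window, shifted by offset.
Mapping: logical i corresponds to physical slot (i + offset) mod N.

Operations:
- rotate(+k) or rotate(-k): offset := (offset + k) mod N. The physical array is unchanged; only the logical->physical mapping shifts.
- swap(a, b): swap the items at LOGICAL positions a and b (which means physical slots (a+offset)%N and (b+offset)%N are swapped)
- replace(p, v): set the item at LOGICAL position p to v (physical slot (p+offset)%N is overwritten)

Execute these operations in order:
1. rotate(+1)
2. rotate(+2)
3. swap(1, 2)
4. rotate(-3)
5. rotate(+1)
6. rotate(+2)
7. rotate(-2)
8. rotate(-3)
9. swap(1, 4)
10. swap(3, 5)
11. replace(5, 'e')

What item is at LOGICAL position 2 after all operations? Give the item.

After op 1 (rotate(+1)): offset=1, physical=[A,B,C,D,E,F], logical=[B,C,D,E,F,A]
After op 2 (rotate(+2)): offset=3, physical=[A,B,C,D,E,F], logical=[D,E,F,A,B,C]
After op 3 (swap(1, 2)): offset=3, physical=[A,B,C,D,F,E], logical=[D,F,E,A,B,C]
After op 4 (rotate(-3)): offset=0, physical=[A,B,C,D,F,E], logical=[A,B,C,D,F,E]
After op 5 (rotate(+1)): offset=1, physical=[A,B,C,D,F,E], logical=[B,C,D,F,E,A]
After op 6 (rotate(+2)): offset=3, physical=[A,B,C,D,F,E], logical=[D,F,E,A,B,C]
After op 7 (rotate(-2)): offset=1, physical=[A,B,C,D,F,E], logical=[B,C,D,F,E,A]
After op 8 (rotate(-3)): offset=4, physical=[A,B,C,D,F,E], logical=[F,E,A,B,C,D]
After op 9 (swap(1, 4)): offset=4, physical=[A,B,E,D,F,C], logical=[F,C,A,B,E,D]
After op 10 (swap(3, 5)): offset=4, physical=[A,D,E,B,F,C], logical=[F,C,A,D,E,B]
After op 11 (replace(5, 'e')): offset=4, physical=[A,D,E,e,F,C], logical=[F,C,A,D,E,e]

Answer: A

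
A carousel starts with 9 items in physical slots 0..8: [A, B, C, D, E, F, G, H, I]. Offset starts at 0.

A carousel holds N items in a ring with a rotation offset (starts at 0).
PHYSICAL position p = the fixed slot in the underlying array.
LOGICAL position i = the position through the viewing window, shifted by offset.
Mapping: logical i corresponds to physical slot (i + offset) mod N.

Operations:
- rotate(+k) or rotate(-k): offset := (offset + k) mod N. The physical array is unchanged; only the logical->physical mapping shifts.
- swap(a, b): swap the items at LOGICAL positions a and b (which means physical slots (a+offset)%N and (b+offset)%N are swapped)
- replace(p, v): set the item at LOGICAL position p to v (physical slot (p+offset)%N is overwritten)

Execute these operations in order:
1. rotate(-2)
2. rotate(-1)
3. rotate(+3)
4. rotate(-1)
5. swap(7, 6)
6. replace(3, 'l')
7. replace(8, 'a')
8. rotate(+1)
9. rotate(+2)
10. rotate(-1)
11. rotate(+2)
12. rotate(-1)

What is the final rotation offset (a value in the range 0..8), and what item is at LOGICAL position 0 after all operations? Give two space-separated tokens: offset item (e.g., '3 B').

After op 1 (rotate(-2)): offset=7, physical=[A,B,C,D,E,F,G,H,I], logical=[H,I,A,B,C,D,E,F,G]
After op 2 (rotate(-1)): offset=6, physical=[A,B,C,D,E,F,G,H,I], logical=[G,H,I,A,B,C,D,E,F]
After op 3 (rotate(+3)): offset=0, physical=[A,B,C,D,E,F,G,H,I], logical=[A,B,C,D,E,F,G,H,I]
After op 4 (rotate(-1)): offset=8, physical=[A,B,C,D,E,F,G,H,I], logical=[I,A,B,C,D,E,F,G,H]
After op 5 (swap(7, 6)): offset=8, physical=[A,B,C,D,E,G,F,H,I], logical=[I,A,B,C,D,E,G,F,H]
After op 6 (replace(3, 'l')): offset=8, physical=[A,B,l,D,E,G,F,H,I], logical=[I,A,B,l,D,E,G,F,H]
After op 7 (replace(8, 'a')): offset=8, physical=[A,B,l,D,E,G,F,a,I], logical=[I,A,B,l,D,E,G,F,a]
After op 8 (rotate(+1)): offset=0, physical=[A,B,l,D,E,G,F,a,I], logical=[A,B,l,D,E,G,F,a,I]
After op 9 (rotate(+2)): offset=2, physical=[A,B,l,D,E,G,F,a,I], logical=[l,D,E,G,F,a,I,A,B]
After op 10 (rotate(-1)): offset=1, physical=[A,B,l,D,E,G,F,a,I], logical=[B,l,D,E,G,F,a,I,A]
After op 11 (rotate(+2)): offset=3, physical=[A,B,l,D,E,G,F,a,I], logical=[D,E,G,F,a,I,A,B,l]
After op 12 (rotate(-1)): offset=2, physical=[A,B,l,D,E,G,F,a,I], logical=[l,D,E,G,F,a,I,A,B]

Answer: 2 l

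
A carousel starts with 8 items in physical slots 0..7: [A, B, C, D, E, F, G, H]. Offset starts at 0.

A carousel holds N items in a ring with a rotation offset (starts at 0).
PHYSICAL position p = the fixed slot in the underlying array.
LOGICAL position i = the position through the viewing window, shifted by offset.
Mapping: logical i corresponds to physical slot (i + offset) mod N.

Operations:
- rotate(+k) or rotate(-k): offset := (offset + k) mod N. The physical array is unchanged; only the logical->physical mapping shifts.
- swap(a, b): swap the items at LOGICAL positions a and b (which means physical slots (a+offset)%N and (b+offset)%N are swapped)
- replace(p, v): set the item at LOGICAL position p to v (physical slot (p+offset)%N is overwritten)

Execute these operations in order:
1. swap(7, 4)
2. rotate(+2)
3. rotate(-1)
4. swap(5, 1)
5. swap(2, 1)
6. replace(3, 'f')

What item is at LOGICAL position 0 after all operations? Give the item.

After op 1 (swap(7, 4)): offset=0, physical=[A,B,C,D,H,F,G,E], logical=[A,B,C,D,H,F,G,E]
After op 2 (rotate(+2)): offset=2, physical=[A,B,C,D,H,F,G,E], logical=[C,D,H,F,G,E,A,B]
After op 3 (rotate(-1)): offset=1, physical=[A,B,C,D,H,F,G,E], logical=[B,C,D,H,F,G,E,A]
After op 4 (swap(5, 1)): offset=1, physical=[A,B,G,D,H,F,C,E], logical=[B,G,D,H,F,C,E,A]
After op 5 (swap(2, 1)): offset=1, physical=[A,B,D,G,H,F,C,E], logical=[B,D,G,H,F,C,E,A]
After op 6 (replace(3, 'f')): offset=1, physical=[A,B,D,G,f,F,C,E], logical=[B,D,G,f,F,C,E,A]

Answer: B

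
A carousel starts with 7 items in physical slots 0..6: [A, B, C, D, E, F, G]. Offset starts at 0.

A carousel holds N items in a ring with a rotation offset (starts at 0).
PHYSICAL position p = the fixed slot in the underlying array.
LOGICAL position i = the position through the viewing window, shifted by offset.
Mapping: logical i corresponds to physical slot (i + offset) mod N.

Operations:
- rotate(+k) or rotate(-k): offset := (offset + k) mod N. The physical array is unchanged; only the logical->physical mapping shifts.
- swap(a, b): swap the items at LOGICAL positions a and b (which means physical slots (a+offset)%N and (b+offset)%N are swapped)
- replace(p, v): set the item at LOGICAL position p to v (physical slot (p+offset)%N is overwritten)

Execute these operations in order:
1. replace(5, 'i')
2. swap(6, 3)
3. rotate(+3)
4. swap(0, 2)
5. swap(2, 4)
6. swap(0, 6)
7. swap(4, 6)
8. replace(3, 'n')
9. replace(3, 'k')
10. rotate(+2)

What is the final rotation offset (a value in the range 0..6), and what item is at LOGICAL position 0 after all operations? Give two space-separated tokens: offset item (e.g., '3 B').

After op 1 (replace(5, 'i')): offset=0, physical=[A,B,C,D,E,i,G], logical=[A,B,C,D,E,i,G]
After op 2 (swap(6, 3)): offset=0, physical=[A,B,C,G,E,i,D], logical=[A,B,C,G,E,i,D]
After op 3 (rotate(+3)): offset=3, physical=[A,B,C,G,E,i,D], logical=[G,E,i,D,A,B,C]
After op 4 (swap(0, 2)): offset=3, physical=[A,B,C,i,E,G,D], logical=[i,E,G,D,A,B,C]
After op 5 (swap(2, 4)): offset=3, physical=[G,B,C,i,E,A,D], logical=[i,E,A,D,G,B,C]
After op 6 (swap(0, 6)): offset=3, physical=[G,B,i,C,E,A,D], logical=[C,E,A,D,G,B,i]
After op 7 (swap(4, 6)): offset=3, physical=[i,B,G,C,E,A,D], logical=[C,E,A,D,i,B,G]
After op 8 (replace(3, 'n')): offset=3, physical=[i,B,G,C,E,A,n], logical=[C,E,A,n,i,B,G]
After op 9 (replace(3, 'k')): offset=3, physical=[i,B,G,C,E,A,k], logical=[C,E,A,k,i,B,G]
After op 10 (rotate(+2)): offset=5, physical=[i,B,G,C,E,A,k], logical=[A,k,i,B,G,C,E]

Answer: 5 A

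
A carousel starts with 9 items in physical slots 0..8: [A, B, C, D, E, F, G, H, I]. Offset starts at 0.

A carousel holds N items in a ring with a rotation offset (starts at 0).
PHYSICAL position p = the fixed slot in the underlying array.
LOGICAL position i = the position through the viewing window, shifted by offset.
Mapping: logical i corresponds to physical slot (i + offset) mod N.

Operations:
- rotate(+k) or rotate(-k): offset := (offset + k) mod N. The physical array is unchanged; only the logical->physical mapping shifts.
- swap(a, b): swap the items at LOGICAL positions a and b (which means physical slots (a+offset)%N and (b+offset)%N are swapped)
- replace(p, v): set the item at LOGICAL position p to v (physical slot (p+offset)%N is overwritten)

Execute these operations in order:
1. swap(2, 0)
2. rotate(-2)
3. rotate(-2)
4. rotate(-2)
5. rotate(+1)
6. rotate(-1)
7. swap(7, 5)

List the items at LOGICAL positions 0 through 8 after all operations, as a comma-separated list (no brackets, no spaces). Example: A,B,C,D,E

Answer: D,E,F,G,H,B,C,I,A

Derivation:
After op 1 (swap(2, 0)): offset=0, physical=[C,B,A,D,E,F,G,H,I], logical=[C,B,A,D,E,F,G,H,I]
After op 2 (rotate(-2)): offset=7, physical=[C,B,A,D,E,F,G,H,I], logical=[H,I,C,B,A,D,E,F,G]
After op 3 (rotate(-2)): offset=5, physical=[C,B,A,D,E,F,G,H,I], logical=[F,G,H,I,C,B,A,D,E]
After op 4 (rotate(-2)): offset=3, physical=[C,B,A,D,E,F,G,H,I], logical=[D,E,F,G,H,I,C,B,A]
After op 5 (rotate(+1)): offset=4, physical=[C,B,A,D,E,F,G,H,I], logical=[E,F,G,H,I,C,B,A,D]
After op 6 (rotate(-1)): offset=3, physical=[C,B,A,D,E,F,G,H,I], logical=[D,E,F,G,H,I,C,B,A]
After op 7 (swap(7, 5)): offset=3, physical=[C,I,A,D,E,F,G,H,B], logical=[D,E,F,G,H,B,C,I,A]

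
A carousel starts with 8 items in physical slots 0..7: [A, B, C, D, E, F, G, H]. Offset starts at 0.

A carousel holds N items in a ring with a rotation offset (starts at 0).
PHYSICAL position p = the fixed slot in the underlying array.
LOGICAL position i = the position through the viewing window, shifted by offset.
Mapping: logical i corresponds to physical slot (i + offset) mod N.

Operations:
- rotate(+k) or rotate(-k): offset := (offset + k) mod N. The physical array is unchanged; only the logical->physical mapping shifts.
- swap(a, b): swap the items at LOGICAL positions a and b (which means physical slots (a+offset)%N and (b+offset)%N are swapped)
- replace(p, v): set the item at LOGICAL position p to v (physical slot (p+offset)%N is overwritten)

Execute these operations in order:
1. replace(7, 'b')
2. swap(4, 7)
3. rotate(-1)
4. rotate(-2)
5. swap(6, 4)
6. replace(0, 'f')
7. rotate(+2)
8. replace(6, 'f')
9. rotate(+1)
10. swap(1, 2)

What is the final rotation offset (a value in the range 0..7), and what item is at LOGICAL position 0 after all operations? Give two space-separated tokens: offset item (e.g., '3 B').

After op 1 (replace(7, 'b')): offset=0, physical=[A,B,C,D,E,F,G,b], logical=[A,B,C,D,E,F,G,b]
After op 2 (swap(4, 7)): offset=0, physical=[A,B,C,D,b,F,G,E], logical=[A,B,C,D,b,F,G,E]
After op 3 (rotate(-1)): offset=7, physical=[A,B,C,D,b,F,G,E], logical=[E,A,B,C,D,b,F,G]
After op 4 (rotate(-2)): offset=5, physical=[A,B,C,D,b,F,G,E], logical=[F,G,E,A,B,C,D,b]
After op 5 (swap(6, 4)): offset=5, physical=[A,D,C,B,b,F,G,E], logical=[F,G,E,A,D,C,B,b]
After op 6 (replace(0, 'f')): offset=5, physical=[A,D,C,B,b,f,G,E], logical=[f,G,E,A,D,C,B,b]
After op 7 (rotate(+2)): offset=7, physical=[A,D,C,B,b,f,G,E], logical=[E,A,D,C,B,b,f,G]
After op 8 (replace(6, 'f')): offset=7, physical=[A,D,C,B,b,f,G,E], logical=[E,A,D,C,B,b,f,G]
After op 9 (rotate(+1)): offset=0, physical=[A,D,C,B,b,f,G,E], logical=[A,D,C,B,b,f,G,E]
After op 10 (swap(1, 2)): offset=0, physical=[A,C,D,B,b,f,G,E], logical=[A,C,D,B,b,f,G,E]

Answer: 0 A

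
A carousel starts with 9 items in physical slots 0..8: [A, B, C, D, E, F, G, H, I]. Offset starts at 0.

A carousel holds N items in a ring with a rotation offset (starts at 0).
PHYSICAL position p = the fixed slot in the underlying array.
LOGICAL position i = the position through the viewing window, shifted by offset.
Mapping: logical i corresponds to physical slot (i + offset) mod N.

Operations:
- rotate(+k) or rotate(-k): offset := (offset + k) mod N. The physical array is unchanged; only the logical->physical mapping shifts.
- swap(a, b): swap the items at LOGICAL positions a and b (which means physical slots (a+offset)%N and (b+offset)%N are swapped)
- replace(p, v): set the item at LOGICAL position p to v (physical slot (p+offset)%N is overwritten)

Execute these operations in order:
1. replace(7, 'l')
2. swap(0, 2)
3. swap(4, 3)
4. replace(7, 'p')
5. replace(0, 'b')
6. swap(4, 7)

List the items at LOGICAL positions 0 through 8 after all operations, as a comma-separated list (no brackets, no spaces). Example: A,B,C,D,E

Answer: b,B,A,E,p,F,G,D,I

Derivation:
After op 1 (replace(7, 'l')): offset=0, physical=[A,B,C,D,E,F,G,l,I], logical=[A,B,C,D,E,F,G,l,I]
After op 2 (swap(0, 2)): offset=0, physical=[C,B,A,D,E,F,G,l,I], logical=[C,B,A,D,E,F,G,l,I]
After op 3 (swap(4, 3)): offset=0, physical=[C,B,A,E,D,F,G,l,I], logical=[C,B,A,E,D,F,G,l,I]
After op 4 (replace(7, 'p')): offset=0, physical=[C,B,A,E,D,F,G,p,I], logical=[C,B,A,E,D,F,G,p,I]
After op 5 (replace(0, 'b')): offset=0, physical=[b,B,A,E,D,F,G,p,I], logical=[b,B,A,E,D,F,G,p,I]
After op 6 (swap(4, 7)): offset=0, physical=[b,B,A,E,p,F,G,D,I], logical=[b,B,A,E,p,F,G,D,I]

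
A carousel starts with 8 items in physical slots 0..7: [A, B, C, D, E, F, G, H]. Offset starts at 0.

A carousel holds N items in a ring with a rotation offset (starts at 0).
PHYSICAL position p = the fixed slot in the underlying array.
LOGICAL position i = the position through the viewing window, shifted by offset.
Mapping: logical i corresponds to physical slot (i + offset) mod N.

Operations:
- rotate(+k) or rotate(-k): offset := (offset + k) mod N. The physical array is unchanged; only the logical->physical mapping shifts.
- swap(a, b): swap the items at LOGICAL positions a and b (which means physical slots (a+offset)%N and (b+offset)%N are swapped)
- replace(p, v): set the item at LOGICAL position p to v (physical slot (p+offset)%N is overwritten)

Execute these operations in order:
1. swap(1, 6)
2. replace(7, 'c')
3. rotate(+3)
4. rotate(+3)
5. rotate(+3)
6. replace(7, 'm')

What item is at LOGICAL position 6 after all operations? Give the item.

Answer: c

Derivation:
After op 1 (swap(1, 6)): offset=0, physical=[A,G,C,D,E,F,B,H], logical=[A,G,C,D,E,F,B,H]
After op 2 (replace(7, 'c')): offset=0, physical=[A,G,C,D,E,F,B,c], logical=[A,G,C,D,E,F,B,c]
After op 3 (rotate(+3)): offset=3, physical=[A,G,C,D,E,F,B,c], logical=[D,E,F,B,c,A,G,C]
After op 4 (rotate(+3)): offset=6, physical=[A,G,C,D,E,F,B,c], logical=[B,c,A,G,C,D,E,F]
After op 5 (rotate(+3)): offset=1, physical=[A,G,C,D,E,F,B,c], logical=[G,C,D,E,F,B,c,A]
After op 6 (replace(7, 'm')): offset=1, physical=[m,G,C,D,E,F,B,c], logical=[G,C,D,E,F,B,c,m]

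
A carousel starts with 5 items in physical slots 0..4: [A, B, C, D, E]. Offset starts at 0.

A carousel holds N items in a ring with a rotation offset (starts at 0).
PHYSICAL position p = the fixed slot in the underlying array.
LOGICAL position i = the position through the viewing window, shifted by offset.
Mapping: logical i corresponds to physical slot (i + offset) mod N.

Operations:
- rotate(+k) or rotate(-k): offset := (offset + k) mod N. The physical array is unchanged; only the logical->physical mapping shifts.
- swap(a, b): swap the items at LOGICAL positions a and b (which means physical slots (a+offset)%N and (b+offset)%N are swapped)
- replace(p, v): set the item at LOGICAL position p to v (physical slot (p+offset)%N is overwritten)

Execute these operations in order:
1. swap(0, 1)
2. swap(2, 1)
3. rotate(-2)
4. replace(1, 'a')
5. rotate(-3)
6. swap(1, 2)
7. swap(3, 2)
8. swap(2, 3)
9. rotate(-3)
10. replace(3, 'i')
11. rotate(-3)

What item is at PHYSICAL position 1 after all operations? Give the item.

After op 1 (swap(0, 1)): offset=0, physical=[B,A,C,D,E], logical=[B,A,C,D,E]
After op 2 (swap(2, 1)): offset=0, physical=[B,C,A,D,E], logical=[B,C,A,D,E]
After op 3 (rotate(-2)): offset=3, physical=[B,C,A,D,E], logical=[D,E,B,C,A]
After op 4 (replace(1, 'a')): offset=3, physical=[B,C,A,D,a], logical=[D,a,B,C,A]
After op 5 (rotate(-3)): offset=0, physical=[B,C,A,D,a], logical=[B,C,A,D,a]
After op 6 (swap(1, 2)): offset=0, physical=[B,A,C,D,a], logical=[B,A,C,D,a]
After op 7 (swap(3, 2)): offset=0, physical=[B,A,D,C,a], logical=[B,A,D,C,a]
After op 8 (swap(2, 3)): offset=0, physical=[B,A,C,D,a], logical=[B,A,C,D,a]
After op 9 (rotate(-3)): offset=2, physical=[B,A,C,D,a], logical=[C,D,a,B,A]
After op 10 (replace(3, 'i')): offset=2, physical=[i,A,C,D,a], logical=[C,D,a,i,A]
After op 11 (rotate(-3)): offset=4, physical=[i,A,C,D,a], logical=[a,i,A,C,D]

Answer: A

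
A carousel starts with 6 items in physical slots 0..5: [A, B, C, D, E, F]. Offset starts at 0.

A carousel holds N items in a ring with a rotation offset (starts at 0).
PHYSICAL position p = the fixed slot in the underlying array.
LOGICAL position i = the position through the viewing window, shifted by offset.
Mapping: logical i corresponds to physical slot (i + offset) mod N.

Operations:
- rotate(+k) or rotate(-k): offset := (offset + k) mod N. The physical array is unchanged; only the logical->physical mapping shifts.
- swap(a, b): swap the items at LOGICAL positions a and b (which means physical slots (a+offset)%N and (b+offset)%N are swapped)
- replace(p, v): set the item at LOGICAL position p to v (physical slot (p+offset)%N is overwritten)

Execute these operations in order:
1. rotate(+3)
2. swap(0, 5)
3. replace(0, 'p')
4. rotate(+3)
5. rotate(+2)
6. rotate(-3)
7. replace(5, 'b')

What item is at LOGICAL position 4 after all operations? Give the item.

After op 1 (rotate(+3)): offset=3, physical=[A,B,C,D,E,F], logical=[D,E,F,A,B,C]
After op 2 (swap(0, 5)): offset=3, physical=[A,B,D,C,E,F], logical=[C,E,F,A,B,D]
After op 3 (replace(0, 'p')): offset=3, physical=[A,B,D,p,E,F], logical=[p,E,F,A,B,D]
After op 4 (rotate(+3)): offset=0, physical=[A,B,D,p,E,F], logical=[A,B,D,p,E,F]
After op 5 (rotate(+2)): offset=2, physical=[A,B,D,p,E,F], logical=[D,p,E,F,A,B]
After op 6 (rotate(-3)): offset=5, physical=[A,B,D,p,E,F], logical=[F,A,B,D,p,E]
After op 7 (replace(5, 'b')): offset=5, physical=[A,B,D,p,b,F], logical=[F,A,B,D,p,b]

Answer: p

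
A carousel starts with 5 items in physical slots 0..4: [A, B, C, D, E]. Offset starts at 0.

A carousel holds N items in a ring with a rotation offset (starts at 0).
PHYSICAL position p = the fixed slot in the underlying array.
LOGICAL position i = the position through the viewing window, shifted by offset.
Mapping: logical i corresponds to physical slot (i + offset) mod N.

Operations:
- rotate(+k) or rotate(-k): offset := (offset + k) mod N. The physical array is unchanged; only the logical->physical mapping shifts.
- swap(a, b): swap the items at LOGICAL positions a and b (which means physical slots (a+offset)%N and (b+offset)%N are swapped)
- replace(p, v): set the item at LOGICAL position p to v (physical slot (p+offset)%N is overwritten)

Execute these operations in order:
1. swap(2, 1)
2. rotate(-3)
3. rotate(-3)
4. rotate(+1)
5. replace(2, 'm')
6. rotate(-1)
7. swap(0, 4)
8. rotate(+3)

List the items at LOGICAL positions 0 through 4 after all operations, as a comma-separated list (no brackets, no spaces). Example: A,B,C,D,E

After op 1 (swap(2, 1)): offset=0, physical=[A,C,B,D,E], logical=[A,C,B,D,E]
After op 2 (rotate(-3)): offset=2, physical=[A,C,B,D,E], logical=[B,D,E,A,C]
After op 3 (rotate(-3)): offset=4, physical=[A,C,B,D,E], logical=[E,A,C,B,D]
After op 4 (rotate(+1)): offset=0, physical=[A,C,B,D,E], logical=[A,C,B,D,E]
After op 5 (replace(2, 'm')): offset=0, physical=[A,C,m,D,E], logical=[A,C,m,D,E]
After op 6 (rotate(-1)): offset=4, physical=[A,C,m,D,E], logical=[E,A,C,m,D]
After op 7 (swap(0, 4)): offset=4, physical=[A,C,m,E,D], logical=[D,A,C,m,E]
After op 8 (rotate(+3)): offset=2, physical=[A,C,m,E,D], logical=[m,E,D,A,C]

Answer: m,E,D,A,C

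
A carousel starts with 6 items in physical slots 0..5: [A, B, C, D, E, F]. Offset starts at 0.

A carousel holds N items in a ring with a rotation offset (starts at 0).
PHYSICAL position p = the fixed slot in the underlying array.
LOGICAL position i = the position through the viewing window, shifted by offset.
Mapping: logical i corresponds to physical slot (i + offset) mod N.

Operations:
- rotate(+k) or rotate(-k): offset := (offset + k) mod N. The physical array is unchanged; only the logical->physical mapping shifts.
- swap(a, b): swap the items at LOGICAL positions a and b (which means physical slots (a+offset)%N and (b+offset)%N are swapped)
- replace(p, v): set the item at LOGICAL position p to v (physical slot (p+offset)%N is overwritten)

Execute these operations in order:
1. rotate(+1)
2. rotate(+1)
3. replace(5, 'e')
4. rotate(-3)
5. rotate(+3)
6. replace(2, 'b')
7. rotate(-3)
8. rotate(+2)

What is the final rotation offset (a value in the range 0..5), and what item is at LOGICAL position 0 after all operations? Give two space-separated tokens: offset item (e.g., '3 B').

Answer: 1 e

Derivation:
After op 1 (rotate(+1)): offset=1, physical=[A,B,C,D,E,F], logical=[B,C,D,E,F,A]
After op 2 (rotate(+1)): offset=2, physical=[A,B,C,D,E,F], logical=[C,D,E,F,A,B]
After op 3 (replace(5, 'e')): offset=2, physical=[A,e,C,D,E,F], logical=[C,D,E,F,A,e]
After op 4 (rotate(-3)): offset=5, physical=[A,e,C,D,E,F], logical=[F,A,e,C,D,E]
After op 5 (rotate(+3)): offset=2, physical=[A,e,C,D,E,F], logical=[C,D,E,F,A,e]
After op 6 (replace(2, 'b')): offset=2, physical=[A,e,C,D,b,F], logical=[C,D,b,F,A,e]
After op 7 (rotate(-3)): offset=5, physical=[A,e,C,D,b,F], logical=[F,A,e,C,D,b]
After op 8 (rotate(+2)): offset=1, physical=[A,e,C,D,b,F], logical=[e,C,D,b,F,A]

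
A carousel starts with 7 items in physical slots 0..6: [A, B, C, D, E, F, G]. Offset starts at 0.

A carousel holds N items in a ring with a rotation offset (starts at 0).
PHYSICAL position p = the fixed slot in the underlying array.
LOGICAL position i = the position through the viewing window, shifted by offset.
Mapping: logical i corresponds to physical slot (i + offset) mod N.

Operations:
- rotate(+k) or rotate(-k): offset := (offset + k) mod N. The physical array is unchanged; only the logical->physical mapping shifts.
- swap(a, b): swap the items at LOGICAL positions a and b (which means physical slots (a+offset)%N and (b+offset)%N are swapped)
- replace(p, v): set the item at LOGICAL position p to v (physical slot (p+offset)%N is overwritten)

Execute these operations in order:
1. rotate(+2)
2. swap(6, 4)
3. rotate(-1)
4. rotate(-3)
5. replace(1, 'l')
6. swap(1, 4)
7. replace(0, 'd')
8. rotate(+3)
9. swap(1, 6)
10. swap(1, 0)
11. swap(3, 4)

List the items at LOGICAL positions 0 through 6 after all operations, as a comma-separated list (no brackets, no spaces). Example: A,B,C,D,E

After op 1 (rotate(+2)): offset=2, physical=[A,B,C,D,E,F,G], logical=[C,D,E,F,G,A,B]
After op 2 (swap(6, 4)): offset=2, physical=[A,G,C,D,E,F,B], logical=[C,D,E,F,B,A,G]
After op 3 (rotate(-1)): offset=1, physical=[A,G,C,D,E,F,B], logical=[G,C,D,E,F,B,A]
After op 4 (rotate(-3)): offset=5, physical=[A,G,C,D,E,F,B], logical=[F,B,A,G,C,D,E]
After op 5 (replace(1, 'l')): offset=5, physical=[A,G,C,D,E,F,l], logical=[F,l,A,G,C,D,E]
After op 6 (swap(1, 4)): offset=5, physical=[A,G,l,D,E,F,C], logical=[F,C,A,G,l,D,E]
After op 7 (replace(0, 'd')): offset=5, physical=[A,G,l,D,E,d,C], logical=[d,C,A,G,l,D,E]
After op 8 (rotate(+3)): offset=1, physical=[A,G,l,D,E,d,C], logical=[G,l,D,E,d,C,A]
After op 9 (swap(1, 6)): offset=1, physical=[l,G,A,D,E,d,C], logical=[G,A,D,E,d,C,l]
After op 10 (swap(1, 0)): offset=1, physical=[l,A,G,D,E,d,C], logical=[A,G,D,E,d,C,l]
After op 11 (swap(3, 4)): offset=1, physical=[l,A,G,D,d,E,C], logical=[A,G,D,d,E,C,l]

Answer: A,G,D,d,E,C,l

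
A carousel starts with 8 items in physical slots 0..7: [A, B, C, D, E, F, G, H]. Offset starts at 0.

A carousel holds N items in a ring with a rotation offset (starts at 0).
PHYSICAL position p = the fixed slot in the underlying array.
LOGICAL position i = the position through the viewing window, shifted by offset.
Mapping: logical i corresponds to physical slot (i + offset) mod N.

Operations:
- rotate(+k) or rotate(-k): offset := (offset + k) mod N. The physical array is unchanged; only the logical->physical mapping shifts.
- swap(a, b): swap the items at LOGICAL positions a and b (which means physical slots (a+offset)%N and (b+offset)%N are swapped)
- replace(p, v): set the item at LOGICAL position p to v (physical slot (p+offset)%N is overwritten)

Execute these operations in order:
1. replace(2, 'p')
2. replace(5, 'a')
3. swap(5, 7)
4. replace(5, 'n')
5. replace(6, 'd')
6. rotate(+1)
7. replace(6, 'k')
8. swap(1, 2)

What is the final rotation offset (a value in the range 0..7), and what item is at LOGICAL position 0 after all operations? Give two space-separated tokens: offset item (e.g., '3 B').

After op 1 (replace(2, 'p')): offset=0, physical=[A,B,p,D,E,F,G,H], logical=[A,B,p,D,E,F,G,H]
After op 2 (replace(5, 'a')): offset=0, physical=[A,B,p,D,E,a,G,H], logical=[A,B,p,D,E,a,G,H]
After op 3 (swap(5, 7)): offset=0, physical=[A,B,p,D,E,H,G,a], logical=[A,B,p,D,E,H,G,a]
After op 4 (replace(5, 'n')): offset=0, physical=[A,B,p,D,E,n,G,a], logical=[A,B,p,D,E,n,G,a]
After op 5 (replace(6, 'd')): offset=0, physical=[A,B,p,D,E,n,d,a], logical=[A,B,p,D,E,n,d,a]
After op 6 (rotate(+1)): offset=1, physical=[A,B,p,D,E,n,d,a], logical=[B,p,D,E,n,d,a,A]
After op 7 (replace(6, 'k')): offset=1, physical=[A,B,p,D,E,n,d,k], logical=[B,p,D,E,n,d,k,A]
After op 8 (swap(1, 2)): offset=1, physical=[A,B,D,p,E,n,d,k], logical=[B,D,p,E,n,d,k,A]

Answer: 1 B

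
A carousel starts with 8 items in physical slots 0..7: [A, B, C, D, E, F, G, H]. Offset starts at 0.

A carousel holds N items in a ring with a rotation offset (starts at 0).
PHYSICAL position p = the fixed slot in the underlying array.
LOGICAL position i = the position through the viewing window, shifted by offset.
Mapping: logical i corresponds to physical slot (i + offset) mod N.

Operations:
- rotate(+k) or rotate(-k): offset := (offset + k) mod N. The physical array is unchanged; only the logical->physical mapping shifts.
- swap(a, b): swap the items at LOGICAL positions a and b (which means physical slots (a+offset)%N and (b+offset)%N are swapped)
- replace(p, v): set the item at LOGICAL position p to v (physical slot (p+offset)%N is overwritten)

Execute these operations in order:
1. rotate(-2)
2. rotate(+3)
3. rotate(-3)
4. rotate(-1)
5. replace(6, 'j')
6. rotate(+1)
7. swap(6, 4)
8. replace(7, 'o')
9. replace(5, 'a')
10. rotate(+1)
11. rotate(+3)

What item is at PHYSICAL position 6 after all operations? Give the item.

After op 1 (rotate(-2)): offset=6, physical=[A,B,C,D,E,F,G,H], logical=[G,H,A,B,C,D,E,F]
After op 2 (rotate(+3)): offset=1, physical=[A,B,C,D,E,F,G,H], logical=[B,C,D,E,F,G,H,A]
After op 3 (rotate(-3)): offset=6, physical=[A,B,C,D,E,F,G,H], logical=[G,H,A,B,C,D,E,F]
After op 4 (rotate(-1)): offset=5, physical=[A,B,C,D,E,F,G,H], logical=[F,G,H,A,B,C,D,E]
After op 5 (replace(6, 'j')): offset=5, physical=[A,B,C,j,E,F,G,H], logical=[F,G,H,A,B,C,j,E]
After op 6 (rotate(+1)): offset=6, physical=[A,B,C,j,E,F,G,H], logical=[G,H,A,B,C,j,E,F]
After op 7 (swap(6, 4)): offset=6, physical=[A,B,E,j,C,F,G,H], logical=[G,H,A,B,E,j,C,F]
After op 8 (replace(7, 'o')): offset=6, physical=[A,B,E,j,C,o,G,H], logical=[G,H,A,B,E,j,C,o]
After op 9 (replace(5, 'a')): offset=6, physical=[A,B,E,a,C,o,G,H], logical=[G,H,A,B,E,a,C,o]
After op 10 (rotate(+1)): offset=7, physical=[A,B,E,a,C,o,G,H], logical=[H,A,B,E,a,C,o,G]
After op 11 (rotate(+3)): offset=2, physical=[A,B,E,a,C,o,G,H], logical=[E,a,C,o,G,H,A,B]

Answer: G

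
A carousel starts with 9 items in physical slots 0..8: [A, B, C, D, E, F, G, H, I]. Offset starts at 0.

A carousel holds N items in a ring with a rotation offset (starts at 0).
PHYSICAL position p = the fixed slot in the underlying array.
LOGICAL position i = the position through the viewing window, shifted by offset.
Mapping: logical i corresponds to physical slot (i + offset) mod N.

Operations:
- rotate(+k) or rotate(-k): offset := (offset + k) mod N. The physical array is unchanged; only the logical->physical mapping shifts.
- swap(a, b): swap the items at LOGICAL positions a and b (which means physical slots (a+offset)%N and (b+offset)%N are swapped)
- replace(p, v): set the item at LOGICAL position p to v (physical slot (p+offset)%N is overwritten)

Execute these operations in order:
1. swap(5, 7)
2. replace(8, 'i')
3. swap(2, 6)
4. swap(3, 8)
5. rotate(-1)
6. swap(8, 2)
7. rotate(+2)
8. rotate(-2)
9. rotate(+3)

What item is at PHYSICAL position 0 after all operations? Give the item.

Answer: A

Derivation:
After op 1 (swap(5, 7)): offset=0, physical=[A,B,C,D,E,H,G,F,I], logical=[A,B,C,D,E,H,G,F,I]
After op 2 (replace(8, 'i')): offset=0, physical=[A,B,C,D,E,H,G,F,i], logical=[A,B,C,D,E,H,G,F,i]
After op 3 (swap(2, 6)): offset=0, physical=[A,B,G,D,E,H,C,F,i], logical=[A,B,G,D,E,H,C,F,i]
After op 4 (swap(3, 8)): offset=0, physical=[A,B,G,i,E,H,C,F,D], logical=[A,B,G,i,E,H,C,F,D]
After op 5 (rotate(-1)): offset=8, physical=[A,B,G,i,E,H,C,F,D], logical=[D,A,B,G,i,E,H,C,F]
After op 6 (swap(8, 2)): offset=8, physical=[A,F,G,i,E,H,C,B,D], logical=[D,A,F,G,i,E,H,C,B]
After op 7 (rotate(+2)): offset=1, physical=[A,F,G,i,E,H,C,B,D], logical=[F,G,i,E,H,C,B,D,A]
After op 8 (rotate(-2)): offset=8, physical=[A,F,G,i,E,H,C,B,D], logical=[D,A,F,G,i,E,H,C,B]
After op 9 (rotate(+3)): offset=2, physical=[A,F,G,i,E,H,C,B,D], logical=[G,i,E,H,C,B,D,A,F]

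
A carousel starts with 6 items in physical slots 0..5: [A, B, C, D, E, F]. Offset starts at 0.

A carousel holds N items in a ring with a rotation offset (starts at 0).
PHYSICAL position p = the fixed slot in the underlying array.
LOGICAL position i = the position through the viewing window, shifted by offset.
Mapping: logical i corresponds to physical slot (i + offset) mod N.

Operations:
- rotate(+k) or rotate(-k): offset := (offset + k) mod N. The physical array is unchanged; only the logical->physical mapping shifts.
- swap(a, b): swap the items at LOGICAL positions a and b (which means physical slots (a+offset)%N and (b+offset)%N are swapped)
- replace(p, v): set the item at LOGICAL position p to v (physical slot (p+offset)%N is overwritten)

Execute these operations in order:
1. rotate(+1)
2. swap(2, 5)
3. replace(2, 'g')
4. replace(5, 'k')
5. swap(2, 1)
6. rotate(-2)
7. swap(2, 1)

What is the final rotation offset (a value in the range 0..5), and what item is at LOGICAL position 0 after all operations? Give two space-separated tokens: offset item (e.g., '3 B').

Answer: 5 F

Derivation:
After op 1 (rotate(+1)): offset=1, physical=[A,B,C,D,E,F], logical=[B,C,D,E,F,A]
After op 2 (swap(2, 5)): offset=1, physical=[D,B,C,A,E,F], logical=[B,C,A,E,F,D]
After op 3 (replace(2, 'g')): offset=1, physical=[D,B,C,g,E,F], logical=[B,C,g,E,F,D]
After op 4 (replace(5, 'k')): offset=1, physical=[k,B,C,g,E,F], logical=[B,C,g,E,F,k]
After op 5 (swap(2, 1)): offset=1, physical=[k,B,g,C,E,F], logical=[B,g,C,E,F,k]
After op 6 (rotate(-2)): offset=5, physical=[k,B,g,C,E,F], logical=[F,k,B,g,C,E]
After op 7 (swap(2, 1)): offset=5, physical=[B,k,g,C,E,F], logical=[F,B,k,g,C,E]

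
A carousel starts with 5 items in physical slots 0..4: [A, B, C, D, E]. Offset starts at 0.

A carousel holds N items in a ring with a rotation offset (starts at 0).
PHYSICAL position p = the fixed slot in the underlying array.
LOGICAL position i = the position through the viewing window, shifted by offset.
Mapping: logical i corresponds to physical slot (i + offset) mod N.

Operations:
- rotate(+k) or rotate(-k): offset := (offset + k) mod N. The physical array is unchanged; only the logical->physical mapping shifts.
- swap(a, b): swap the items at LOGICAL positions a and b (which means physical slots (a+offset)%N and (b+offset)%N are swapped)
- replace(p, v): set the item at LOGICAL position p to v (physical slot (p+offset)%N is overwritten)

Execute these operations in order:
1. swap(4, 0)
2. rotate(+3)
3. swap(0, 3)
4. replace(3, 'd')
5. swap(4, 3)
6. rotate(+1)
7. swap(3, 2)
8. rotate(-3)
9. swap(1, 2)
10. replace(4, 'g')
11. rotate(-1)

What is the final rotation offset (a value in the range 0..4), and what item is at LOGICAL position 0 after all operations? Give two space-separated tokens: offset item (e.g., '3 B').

After op 1 (swap(4, 0)): offset=0, physical=[E,B,C,D,A], logical=[E,B,C,D,A]
After op 2 (rotate(+3)): offset=3, physical=[E,B,C,D,A], logical=[D,A,E,B,C]
After op 3 (swap(0, 3)): offset=3, physical=[E,D,C,B,A], logical=[B,A,E,D,C]
After op 4 (replace(3, 'd')): offset=3, physical=[E,d,C,B,A], logical=[B,A,E,d,C]
After op 5 (swap(4, 3)): offset=3, physical=[E,C,d,B,A], logical=[B,A,E,C,d]
After op 6 (rotate(+1)): offset=4, physical=[E,C,d,B,A], logical=[A,E,C,d,B]
After op 7 (swap(3, 2)): offset=4, physical=[E,d,C,B,A], logical=[A,E,d,C,B]
After op 8 (rotate(-3)): offset=1, physical=[E,d,C,B,A], logical=[d,C,B,A,E]
After op 9 (swap(1, 2)): offset=1, physical=[E,d,B,C,A], logical=[d,B,C,A,E]
After op 10 (replace(4, 'g')): offset=1, physical=[g,d,B,C,A], logical=[d,B,C,A,g]
After op 11 (rotate(-1)): offset=0, physical=[g,d,B,C,A], logical=[g,d,B,C,A]

Answer: 0 g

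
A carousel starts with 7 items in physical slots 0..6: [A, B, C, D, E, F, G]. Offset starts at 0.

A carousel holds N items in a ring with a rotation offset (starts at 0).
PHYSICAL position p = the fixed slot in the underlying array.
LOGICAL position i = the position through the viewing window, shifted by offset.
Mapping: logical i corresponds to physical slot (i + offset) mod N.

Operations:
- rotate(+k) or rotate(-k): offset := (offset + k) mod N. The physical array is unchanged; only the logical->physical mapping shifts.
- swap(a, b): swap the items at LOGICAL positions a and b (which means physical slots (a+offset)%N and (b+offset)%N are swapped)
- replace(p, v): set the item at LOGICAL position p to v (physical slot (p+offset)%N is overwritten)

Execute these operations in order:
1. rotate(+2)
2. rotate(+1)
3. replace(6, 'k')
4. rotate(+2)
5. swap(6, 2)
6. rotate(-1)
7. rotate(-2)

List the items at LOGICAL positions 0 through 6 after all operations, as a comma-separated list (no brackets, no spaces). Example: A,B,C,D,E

After op 1 (rotate(+2)): offset=2, physical=[A,B,C,D,E,F,G], logical=[C,D,E,F,G,A,B]
After op 2 (rotate(+1)): offset=3, physical=[A,B,C,D,E,F,G], logical=[D,E,F,G,A,B,C]
After op 3 (replace(6, 'k')): offset=3, physical=[A,B,k,D,E,F,G], logical=[D,E,F,G,A,B,k]
After op 4 (rotate(+2)): offset=5, physical=[A,B,k,D,E,F,G], logical=[F,G,A,B,k,D,E]
After op 5 (swap(6, 2)): offset=5, physical=[E,B,k,D,A,F,G], logical=[F,G,E,B,k,D,A]
After op 6 (rotate(-1)): offset=4, physical=[E,B,k,D,A,F,G], logical=[A,F,G,E,B,k,D]
After op 7 (rotate(-2)): offset=2, physical=[E,B,k,D,A,F,G], logical=[k,D,A,F,G,E,B]

Answer: k,D,A,F,G,E,B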